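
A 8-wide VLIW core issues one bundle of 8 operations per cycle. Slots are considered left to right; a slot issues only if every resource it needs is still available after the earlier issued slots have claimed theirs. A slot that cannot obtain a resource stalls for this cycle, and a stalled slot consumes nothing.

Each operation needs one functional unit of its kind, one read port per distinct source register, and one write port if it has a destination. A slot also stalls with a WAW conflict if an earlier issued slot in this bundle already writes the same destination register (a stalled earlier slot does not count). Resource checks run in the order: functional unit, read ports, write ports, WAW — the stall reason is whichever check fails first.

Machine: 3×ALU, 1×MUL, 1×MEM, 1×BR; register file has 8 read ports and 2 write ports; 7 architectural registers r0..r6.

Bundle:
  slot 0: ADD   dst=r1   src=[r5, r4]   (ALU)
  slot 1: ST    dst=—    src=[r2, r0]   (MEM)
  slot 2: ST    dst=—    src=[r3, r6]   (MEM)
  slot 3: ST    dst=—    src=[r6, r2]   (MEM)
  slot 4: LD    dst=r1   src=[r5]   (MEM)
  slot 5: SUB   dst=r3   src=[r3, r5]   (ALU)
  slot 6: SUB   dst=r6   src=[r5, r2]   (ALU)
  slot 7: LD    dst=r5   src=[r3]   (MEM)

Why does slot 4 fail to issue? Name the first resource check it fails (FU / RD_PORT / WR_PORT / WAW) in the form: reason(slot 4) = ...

[0] ALU needs rd=2 wr=1: ok; after: ALU=2 MUL=1 MEM=1 BR=1, R=6, W=1
[1] MEM needs rd=2 wr=0: ok; after: ALU=2 MUL=1 MEM=0 BR=1, R=4, W=1
[2] MEM needs rd=2 wr=0: FU; after: ALU=2 MUL=1 MEM=0 BR=1, R=4, W=1
[3] MEM needs rd=2 wr=0: FU; after: ALU=2 MUL=1 MEM=0 BR=1, R=4, W=1
[4] MEM needs rd=1 wr=1: FU; after: ALU=2 MUL=1 MEM=0 BR=1, R=4, W=1
[5] ALU needs rd=2 wr=1: ok; after: ALU=1 MUL=1 MEM=0 BR=1, R=2, W=0
[6] ALU needs rd=2 wr=1: WR_PORT; after: ALU=1 MUL=1 MEM=0 BR=1, R=2, W=0
[7] MEM needs rd=1 wr=1: FU; after: ALU=1 MUL=1 MEM=0 BR=1, R=2, W=0

reason(slot 4) = FU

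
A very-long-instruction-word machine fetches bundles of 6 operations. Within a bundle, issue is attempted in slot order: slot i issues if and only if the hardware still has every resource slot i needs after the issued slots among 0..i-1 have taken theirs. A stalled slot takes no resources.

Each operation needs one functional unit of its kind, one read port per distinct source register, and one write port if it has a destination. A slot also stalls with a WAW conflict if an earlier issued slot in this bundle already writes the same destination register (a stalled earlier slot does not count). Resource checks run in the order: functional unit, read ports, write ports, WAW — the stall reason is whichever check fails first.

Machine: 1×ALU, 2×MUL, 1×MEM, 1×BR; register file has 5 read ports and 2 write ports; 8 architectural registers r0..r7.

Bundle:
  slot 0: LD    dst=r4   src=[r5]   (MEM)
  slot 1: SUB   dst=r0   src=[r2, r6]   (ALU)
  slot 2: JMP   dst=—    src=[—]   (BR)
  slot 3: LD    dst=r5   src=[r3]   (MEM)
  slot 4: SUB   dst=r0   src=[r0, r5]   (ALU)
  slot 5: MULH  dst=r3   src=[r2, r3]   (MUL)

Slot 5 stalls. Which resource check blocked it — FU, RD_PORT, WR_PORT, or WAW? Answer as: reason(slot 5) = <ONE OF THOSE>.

reason(slot 5) = WR_PORT

[0] MEM needs rd=1 wr=1: ok; after: ALU=1 MUL=2 MEM=0 BR=1, R=4, W=1
[1] ALU needs rd=2 wr=1: ok; after: ALU=0 MUL=2 MEM=0 BR=1, R=2, W=0
[2] BR needs rd=0 wr=0: ok; after: ALU=0 MUL=2 MEM=0 BR=0, R=2, W=0
[3] MEM needs rd=1 wr=1: FU; after: ALU=0 MUL=2 MEM=0 BR=0, R=2, W=0
[4] ALU needs rd=2 wr=1: FU; after: ALU=0 MUL=2 MEM=0 BR=0, R=2, W=0
[5] MUL needs rd=2 wr=1: WR_PORT; after: ALU=0 MUL=2 MEM=0 BR=0, R=2, W=0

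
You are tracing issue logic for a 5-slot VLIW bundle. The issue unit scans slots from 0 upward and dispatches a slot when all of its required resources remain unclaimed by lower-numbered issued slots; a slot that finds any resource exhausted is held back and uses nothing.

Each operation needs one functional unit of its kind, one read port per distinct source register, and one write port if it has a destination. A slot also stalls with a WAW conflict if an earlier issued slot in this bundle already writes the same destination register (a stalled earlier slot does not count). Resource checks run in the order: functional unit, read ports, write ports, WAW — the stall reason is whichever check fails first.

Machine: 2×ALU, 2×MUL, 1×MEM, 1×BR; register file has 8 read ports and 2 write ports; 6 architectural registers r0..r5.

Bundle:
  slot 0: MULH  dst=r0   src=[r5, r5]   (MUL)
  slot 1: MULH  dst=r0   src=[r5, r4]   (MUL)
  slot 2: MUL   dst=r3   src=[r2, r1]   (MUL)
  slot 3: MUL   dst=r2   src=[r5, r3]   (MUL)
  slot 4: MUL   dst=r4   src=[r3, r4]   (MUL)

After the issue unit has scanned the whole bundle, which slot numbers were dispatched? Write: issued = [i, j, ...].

slot 0 (MUL): ISSUE — free A2,Mu1,Ld1,B1 rp7 wp1
slot 1 (MUL): stall WAW — free A2,Mu1,Ld1,B1 rp7 wp1
slot 2 (MUL): ISSUE — free A2,Mu0,Ld1,B1 rp5 wp0
slot 3 (MUL): stall FU — free A2,Mu0,Ld1,B1 rp5 wp0
slot 4 (MUL): stall FU — free A2,Mu0,Ld1,B1 rp5 wp0

issued = [0, 2]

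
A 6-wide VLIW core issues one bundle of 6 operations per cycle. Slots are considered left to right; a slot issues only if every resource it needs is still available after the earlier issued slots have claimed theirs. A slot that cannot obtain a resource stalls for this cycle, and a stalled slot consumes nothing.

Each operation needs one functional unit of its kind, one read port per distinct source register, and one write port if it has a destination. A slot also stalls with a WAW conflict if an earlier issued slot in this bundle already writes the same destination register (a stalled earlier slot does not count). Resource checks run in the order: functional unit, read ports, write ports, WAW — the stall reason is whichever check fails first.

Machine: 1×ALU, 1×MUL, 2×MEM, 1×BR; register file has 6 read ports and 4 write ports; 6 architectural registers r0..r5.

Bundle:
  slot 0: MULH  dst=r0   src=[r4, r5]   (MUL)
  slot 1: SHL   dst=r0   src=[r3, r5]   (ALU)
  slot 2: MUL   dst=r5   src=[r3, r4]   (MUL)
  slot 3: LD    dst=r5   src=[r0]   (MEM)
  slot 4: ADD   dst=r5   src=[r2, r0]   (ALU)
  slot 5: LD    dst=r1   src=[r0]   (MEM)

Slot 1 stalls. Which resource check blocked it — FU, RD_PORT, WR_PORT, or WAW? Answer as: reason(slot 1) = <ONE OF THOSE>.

reason(slot 1) = WAW

(0) want 1×MUL +2rd +1wr — yes → AL1|MU0|ME2|BR1|rd4|wr3
(1) want 1×ALU +2rd +1wr — WAW → AL1|MU0|ME2|BR1|rd4|wr3
(2) want 1×MUL +2rd +1wr — FU → AL1|MU0|ME2|BR1|rd4|wr3
(3) want 1×MEM +1rd +1wr — yes → AL1|MU0|ME1|BR1|rd3|wr2
(4) want 1×ALU +2rd +1wr — WAW → AL1|MU0|ME1|BR1|rd3|wr2
(5) want 1×MEM +1rd +1wr — yes → AL1|MU0|ME0|BR1|rd2|wr1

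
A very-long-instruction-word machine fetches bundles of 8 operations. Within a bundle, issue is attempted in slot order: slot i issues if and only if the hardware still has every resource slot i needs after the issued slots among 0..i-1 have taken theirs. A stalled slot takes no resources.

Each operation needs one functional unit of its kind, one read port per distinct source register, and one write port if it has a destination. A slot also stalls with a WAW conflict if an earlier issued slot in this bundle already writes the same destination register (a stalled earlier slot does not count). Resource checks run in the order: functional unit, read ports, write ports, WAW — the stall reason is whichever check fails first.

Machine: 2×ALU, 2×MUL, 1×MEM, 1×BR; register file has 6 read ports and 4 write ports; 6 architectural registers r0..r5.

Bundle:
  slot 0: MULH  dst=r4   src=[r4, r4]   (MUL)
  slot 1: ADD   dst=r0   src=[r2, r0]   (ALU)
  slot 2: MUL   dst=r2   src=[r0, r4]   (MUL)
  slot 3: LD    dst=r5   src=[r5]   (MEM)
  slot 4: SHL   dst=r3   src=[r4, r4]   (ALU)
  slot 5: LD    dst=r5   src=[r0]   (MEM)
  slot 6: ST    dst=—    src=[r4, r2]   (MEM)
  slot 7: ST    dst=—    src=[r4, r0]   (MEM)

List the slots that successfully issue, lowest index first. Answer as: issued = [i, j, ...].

slot 0 (MUL): ISSUE — free A2,Mu1,Ld1,B1 rp5 wp3
slot 1 (ALU): ISSUE — free A1,Mu1,Ld1,B1 rp3 wp2
slot 2 (MUL): ISSUE — free A1,Mu0,Ld1,B1 rp1 wp1
slot 3 (MEM): ISSUE — free A1,Mu0,Ld0,B1 rp0 wp0
slot 4 (ALU): stall RD_PORT — free A1,Mu0,Ld0,B1 rp0 wp0
slot 5 (MEM): stall FU — free A1,Mu0,Ld0,B1 rp0 wp0
slot 6 (MEM): stall FU — free A1,Mu0,Ld0,B1 rp0 wp0
slot 7 (MEM): stall FU — free A1,Mu0,Ld0,B1 rp0 wp0

issued = [0, 1, 2, 3]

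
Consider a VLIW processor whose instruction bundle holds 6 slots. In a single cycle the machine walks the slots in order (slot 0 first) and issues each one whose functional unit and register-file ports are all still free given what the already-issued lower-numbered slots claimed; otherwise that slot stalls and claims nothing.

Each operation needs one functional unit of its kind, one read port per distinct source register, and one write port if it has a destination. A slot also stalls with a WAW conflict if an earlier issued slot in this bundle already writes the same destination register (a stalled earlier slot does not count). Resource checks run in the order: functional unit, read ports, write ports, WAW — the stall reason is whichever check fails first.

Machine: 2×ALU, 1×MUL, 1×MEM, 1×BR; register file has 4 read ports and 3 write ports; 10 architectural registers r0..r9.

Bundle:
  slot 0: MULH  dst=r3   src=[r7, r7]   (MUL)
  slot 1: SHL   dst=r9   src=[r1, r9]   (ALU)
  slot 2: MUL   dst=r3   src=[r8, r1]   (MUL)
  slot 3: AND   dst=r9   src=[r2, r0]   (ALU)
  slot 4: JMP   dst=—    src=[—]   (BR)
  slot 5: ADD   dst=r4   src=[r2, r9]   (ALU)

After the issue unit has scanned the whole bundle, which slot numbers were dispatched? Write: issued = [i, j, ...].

#0 MUL src=r7,r7 dispatched  <A:2 Mu:0 Ld:1 B:1 rd:3 wr:2>
#1 ALU src=r1,r9 dispatched  <A:1 Mu:0 Ld:1 B:1 rd:1 wr:1>
#2 MUL src=r8,r1 held:FU  <A:1 Mu:0 Ld:1 B:1 rd:1 wr:1>
#3 ALU src=r2,r0 held:RD_PORT  <A:1 Mu:0 Ld:1 B:1 rd:1 wr:1>
#4 BR src=- dispatched  <A:1 Mu:0 Ld:1 B:0 rd:1 wr:1>
#5 ALU src=r2,r9 held:RD_PORT  <A:1 Mu:0 Ld:1 B:0 rd:1 wr:1>

issued = [0, 1, 4]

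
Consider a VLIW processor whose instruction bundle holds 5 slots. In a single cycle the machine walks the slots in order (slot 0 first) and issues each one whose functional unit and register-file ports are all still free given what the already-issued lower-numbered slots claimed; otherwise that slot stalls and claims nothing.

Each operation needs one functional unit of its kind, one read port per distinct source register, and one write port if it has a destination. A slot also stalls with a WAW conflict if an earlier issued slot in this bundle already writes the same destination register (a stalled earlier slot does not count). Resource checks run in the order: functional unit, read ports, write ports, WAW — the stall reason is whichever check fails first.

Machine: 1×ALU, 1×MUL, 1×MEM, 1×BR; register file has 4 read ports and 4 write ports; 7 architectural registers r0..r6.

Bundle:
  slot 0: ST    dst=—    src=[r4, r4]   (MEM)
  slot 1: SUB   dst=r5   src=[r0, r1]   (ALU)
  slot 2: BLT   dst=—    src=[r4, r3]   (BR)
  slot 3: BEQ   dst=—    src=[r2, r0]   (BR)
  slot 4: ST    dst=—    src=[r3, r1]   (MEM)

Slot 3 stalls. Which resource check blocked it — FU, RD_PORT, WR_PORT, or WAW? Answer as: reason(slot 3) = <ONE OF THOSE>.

slot 0 (MEM): ISSUE — free A1,Mu1,Ld0,B1 rp3 wp4
slot 1 (ALU): ISSUE — free A0,Mu1,Ld0,B1 rp1 wp3
slot 2 (BR): stall RD_PORT — free A0,Mu1,Ld0,B1 rp1 wp3
slot 3 (BR): stall RD_PORT — free A0,Mu1,Ld0,B1 rp1 wp3
slot 4 (MEM): stall FU — free A0,Mu1,Ld0,B1 rp1 wp3

reason(slot 3) = RD_PORT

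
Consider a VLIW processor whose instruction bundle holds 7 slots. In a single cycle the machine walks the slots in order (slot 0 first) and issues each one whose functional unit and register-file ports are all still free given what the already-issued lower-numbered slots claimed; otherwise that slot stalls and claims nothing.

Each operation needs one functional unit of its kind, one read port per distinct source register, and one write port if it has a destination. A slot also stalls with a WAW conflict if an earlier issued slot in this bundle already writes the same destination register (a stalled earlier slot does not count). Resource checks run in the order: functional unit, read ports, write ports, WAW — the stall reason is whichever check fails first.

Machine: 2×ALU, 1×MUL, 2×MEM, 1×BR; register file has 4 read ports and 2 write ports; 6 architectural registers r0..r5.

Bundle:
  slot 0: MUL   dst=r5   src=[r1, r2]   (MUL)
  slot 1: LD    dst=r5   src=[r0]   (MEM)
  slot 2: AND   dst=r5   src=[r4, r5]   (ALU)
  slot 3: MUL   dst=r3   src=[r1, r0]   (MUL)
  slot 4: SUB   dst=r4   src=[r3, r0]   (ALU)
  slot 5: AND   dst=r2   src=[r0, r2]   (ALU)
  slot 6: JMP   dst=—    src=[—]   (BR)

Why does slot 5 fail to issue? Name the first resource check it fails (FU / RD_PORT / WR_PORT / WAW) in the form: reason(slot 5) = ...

  0. MUL→r5 ⇒ go  {2A/0Mu/2Ld/1B | 2r 1w}
  1. MEM→r5 ⇒ no(WAW)  {2A/0Mu/2Ld/1B | 2r 1w}
  2. ALU→r5 ⇒ no(WAW)  {2A/0Mu/2Ld/1B | 2r 1w}
  3. MUL→r3 ⇒ no(FU)  {2A/0Mu/2Ld/1B | 2r 1w}
  4. ALU→r4 ⇒ go  {1A/0Mu/2Ld/1B | 0r 0w}
  5. ALU→r2 ⇒ no(RD_PORT)  {1A/0Mu/2Ld/1B | 0r 0w}
  6. BR ⇒ go  {1A/0Mu/2Ld/0B | 0r 0w}

reason(slot 5) = RD_PORT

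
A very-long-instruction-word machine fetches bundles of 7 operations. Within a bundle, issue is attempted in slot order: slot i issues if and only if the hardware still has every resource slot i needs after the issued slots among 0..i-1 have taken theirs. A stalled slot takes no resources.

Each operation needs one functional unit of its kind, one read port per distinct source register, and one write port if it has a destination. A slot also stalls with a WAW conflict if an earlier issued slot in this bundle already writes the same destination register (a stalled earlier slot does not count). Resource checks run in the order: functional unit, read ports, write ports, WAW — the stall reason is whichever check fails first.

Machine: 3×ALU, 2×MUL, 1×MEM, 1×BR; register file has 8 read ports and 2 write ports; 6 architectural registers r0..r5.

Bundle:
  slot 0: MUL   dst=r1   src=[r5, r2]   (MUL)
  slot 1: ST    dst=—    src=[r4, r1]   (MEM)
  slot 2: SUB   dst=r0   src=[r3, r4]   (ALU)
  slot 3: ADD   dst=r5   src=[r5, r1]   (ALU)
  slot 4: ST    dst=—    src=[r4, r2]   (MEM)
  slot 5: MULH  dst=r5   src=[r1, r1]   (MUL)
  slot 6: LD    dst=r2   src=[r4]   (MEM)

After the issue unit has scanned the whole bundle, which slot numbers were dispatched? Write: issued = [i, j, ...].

issued = [0, 1, 2]

(0) want 1×MUL +2rd +1wr — yes → AL3|MU1|ME1|BR1|rd6|wr1
(1) want 1×MEM +2rd +0wr — yes → AL3|MU1|ME0|BR1|rd4|wr1
(2) want 1×ALU +2rd +1wr — yes → AL2|MU1|ME0|BR1|rd2|wr0
(3) want 1×ALU +2rd +1wr — WR_PORT → AL2|MU1|ME0|BR1|rd2|wr0
(4) want 1×MEM +2rd +0wr — FU → AL2|MU1|ME0|BR1|rd2|wr0
(5) want 1×MUL +1rd +1wr — WR_PORT → AL2|MU1|ME0|BR1|rd2|wr0
(6) want 1×MEM +1rd +1wr — FU → AL2|MU1|ME0|BR1|rd2|wr0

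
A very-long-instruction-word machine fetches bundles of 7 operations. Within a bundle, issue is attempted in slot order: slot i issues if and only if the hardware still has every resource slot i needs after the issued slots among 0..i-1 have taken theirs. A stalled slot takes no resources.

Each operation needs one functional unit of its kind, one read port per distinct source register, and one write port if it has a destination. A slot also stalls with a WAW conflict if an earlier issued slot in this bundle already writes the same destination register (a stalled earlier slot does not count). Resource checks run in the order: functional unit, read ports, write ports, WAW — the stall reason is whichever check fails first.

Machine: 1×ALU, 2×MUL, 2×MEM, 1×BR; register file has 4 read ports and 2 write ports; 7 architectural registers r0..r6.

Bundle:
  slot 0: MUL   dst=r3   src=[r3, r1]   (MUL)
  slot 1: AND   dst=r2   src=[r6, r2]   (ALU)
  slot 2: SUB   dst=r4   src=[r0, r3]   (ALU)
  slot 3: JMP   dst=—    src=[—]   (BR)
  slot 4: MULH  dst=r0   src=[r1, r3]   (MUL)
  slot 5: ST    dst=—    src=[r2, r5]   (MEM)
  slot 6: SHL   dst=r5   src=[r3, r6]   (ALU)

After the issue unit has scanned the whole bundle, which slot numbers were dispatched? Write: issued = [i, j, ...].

issued = [0, 1, 3]

  0. MUL→r3 ⇒ go  {1A/1Mu/2Ld/1B | 2r 1w}
  1. ALU→r2 ⇒ go  {0A/1Mu/2Ld/1B | 0r 0w}
  2. ALU→r4 ⇒ no(FU)  {0A/1Mu/2Ld/1B | 0r 0w}
  3. BR ⇒ go  {0A/1Mu/2Ld/0B | 0r 0w}
  4. MUL→r0 ⇒ no(RD_PORT)  {0A/1Mu/2Ld/0B | 0r 0w}
  5. MEM ⇒ no(RD_PORT)  {0A/1Mu/2Ld/0B | 0r 0w}
  6. ALU→r5 ⇒ no(FU)  {0A/1Mu/2Ld/0B | 0r 0w}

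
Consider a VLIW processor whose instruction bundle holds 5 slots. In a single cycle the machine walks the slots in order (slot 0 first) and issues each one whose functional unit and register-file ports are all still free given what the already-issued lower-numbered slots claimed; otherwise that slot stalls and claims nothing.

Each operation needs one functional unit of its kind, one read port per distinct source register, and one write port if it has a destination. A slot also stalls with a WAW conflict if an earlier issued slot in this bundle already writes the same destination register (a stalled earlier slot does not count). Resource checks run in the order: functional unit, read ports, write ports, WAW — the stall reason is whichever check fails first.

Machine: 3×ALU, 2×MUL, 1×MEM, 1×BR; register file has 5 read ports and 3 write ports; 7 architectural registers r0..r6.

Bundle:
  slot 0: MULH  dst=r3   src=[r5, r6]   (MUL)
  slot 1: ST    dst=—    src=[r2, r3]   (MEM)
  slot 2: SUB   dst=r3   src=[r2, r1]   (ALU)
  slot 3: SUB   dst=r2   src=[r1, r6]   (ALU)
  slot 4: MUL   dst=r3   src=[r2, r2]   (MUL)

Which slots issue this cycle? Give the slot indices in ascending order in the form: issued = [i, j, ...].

issued = [0, 1]

  0. MUL→r3 ⇒ go  {3A/1Mu/1Ld/1B | 3r 2w}
  1. MEM ⇒ go  {3A/1Mu/0Ld/1B | 1r 2w}
  2. ALU→r3 ⇒ no(RD_PORT)  {3A/1Mu/0Ld/1B | 1r 2w}
  3. ALU→r2 ⇒ no(RD_PORT)  {3A/1Mu/0Ld/1B | 1r 2w}
  4. MUL→r3 ⇒ no(WAW)  {3A/1Mu/0Ld/1B | 1r 2w}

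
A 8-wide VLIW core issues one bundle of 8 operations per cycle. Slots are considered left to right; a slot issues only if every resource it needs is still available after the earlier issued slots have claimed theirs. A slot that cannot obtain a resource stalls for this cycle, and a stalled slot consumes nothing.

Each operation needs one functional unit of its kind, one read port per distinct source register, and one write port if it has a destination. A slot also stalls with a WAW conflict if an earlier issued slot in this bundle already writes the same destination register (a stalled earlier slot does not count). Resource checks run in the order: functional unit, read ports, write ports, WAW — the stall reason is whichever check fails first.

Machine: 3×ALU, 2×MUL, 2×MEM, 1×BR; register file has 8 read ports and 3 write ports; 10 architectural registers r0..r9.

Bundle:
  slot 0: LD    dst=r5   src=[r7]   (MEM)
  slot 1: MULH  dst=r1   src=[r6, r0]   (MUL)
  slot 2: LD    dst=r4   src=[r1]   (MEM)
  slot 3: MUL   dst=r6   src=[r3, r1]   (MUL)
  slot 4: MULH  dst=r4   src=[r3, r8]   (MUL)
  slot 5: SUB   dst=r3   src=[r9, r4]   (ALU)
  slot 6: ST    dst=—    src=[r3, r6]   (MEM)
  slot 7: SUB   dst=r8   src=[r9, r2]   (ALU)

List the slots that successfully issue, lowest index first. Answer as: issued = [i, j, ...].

[0] MEM needs rd=1 wr=1: ok; after: ALU=3 MUL=2 MEM=1 BR=1, R=7, W=2
[1] MUL needs rd=2 wr=1: ok; after: ALU=3 MUL=1 MEM=1 BR=1, R=5, W=1
[2] MEM needs rd=1 wr=1: ok; after: ALU=3 MUL=1 MEM=0 BR=1, R=4, W=0
[3] MUL needs rd=2 wr=1: WR_PORT; after: ALU=3 MUL=1 MEM=0 BR=1, R=4, W=0
[4] MUL needs rd=2 wr=1: WR_PORT; after: ALU=3 MUL=1 MEM=0 BR=1, R=4, W=0
[5] ALU needs rd=2 wr=1: WR_PORT; after: ALU=3 MUL=1 MEM=0 BR=1, R=4, W=0
[6] MEM needs rd=2 wr=0: FU; after: ALU=3 MUL=1 MEM=0 BR=1, R=4, W=0
[7] ALU needs rd=2 wr=1: WR_PORT; after: ALU=3 MUL=1 MEM=0 BR=1, R=4, W=0

issued = [0, 1, 2]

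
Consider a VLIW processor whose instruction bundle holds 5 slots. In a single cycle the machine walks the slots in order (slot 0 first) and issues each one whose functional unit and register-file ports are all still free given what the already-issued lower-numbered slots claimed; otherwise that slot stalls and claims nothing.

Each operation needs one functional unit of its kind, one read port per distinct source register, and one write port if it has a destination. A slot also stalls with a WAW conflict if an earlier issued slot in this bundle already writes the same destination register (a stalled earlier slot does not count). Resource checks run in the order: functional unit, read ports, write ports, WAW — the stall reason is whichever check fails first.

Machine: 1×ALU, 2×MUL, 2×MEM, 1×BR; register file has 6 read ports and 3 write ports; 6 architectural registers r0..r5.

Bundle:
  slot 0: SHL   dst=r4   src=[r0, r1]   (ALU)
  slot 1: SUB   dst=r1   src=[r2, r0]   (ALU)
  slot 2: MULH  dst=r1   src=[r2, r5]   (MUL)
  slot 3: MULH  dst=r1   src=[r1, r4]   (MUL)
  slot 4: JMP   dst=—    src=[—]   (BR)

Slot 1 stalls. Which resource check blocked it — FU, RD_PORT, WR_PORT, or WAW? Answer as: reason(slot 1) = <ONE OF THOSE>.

reason(slot 1) = FU

#0 ALU src=r0,r1 dispatched  <A:0 Mu:2 Ld:2 B:1 rd:4 wr:2>
#1 ALU src=r2,r0 held:FU  <A:0 Mu:2 Ld:2 B:1 rd:4 wr:2>
#2 MUL src=r2,r5 dispatched  <A:0 Mu:1 Ld:2 B:1 rd:2 wr:1>
#3 MUL src=r1,r4 held:WAW  <A:0 Mu:1 Ld:2 B:1 rd:2 wr:1>
#4 BR src=- dispatched  <A:0 Mu:1 Ld:2 B:0 rd:2 wr:1>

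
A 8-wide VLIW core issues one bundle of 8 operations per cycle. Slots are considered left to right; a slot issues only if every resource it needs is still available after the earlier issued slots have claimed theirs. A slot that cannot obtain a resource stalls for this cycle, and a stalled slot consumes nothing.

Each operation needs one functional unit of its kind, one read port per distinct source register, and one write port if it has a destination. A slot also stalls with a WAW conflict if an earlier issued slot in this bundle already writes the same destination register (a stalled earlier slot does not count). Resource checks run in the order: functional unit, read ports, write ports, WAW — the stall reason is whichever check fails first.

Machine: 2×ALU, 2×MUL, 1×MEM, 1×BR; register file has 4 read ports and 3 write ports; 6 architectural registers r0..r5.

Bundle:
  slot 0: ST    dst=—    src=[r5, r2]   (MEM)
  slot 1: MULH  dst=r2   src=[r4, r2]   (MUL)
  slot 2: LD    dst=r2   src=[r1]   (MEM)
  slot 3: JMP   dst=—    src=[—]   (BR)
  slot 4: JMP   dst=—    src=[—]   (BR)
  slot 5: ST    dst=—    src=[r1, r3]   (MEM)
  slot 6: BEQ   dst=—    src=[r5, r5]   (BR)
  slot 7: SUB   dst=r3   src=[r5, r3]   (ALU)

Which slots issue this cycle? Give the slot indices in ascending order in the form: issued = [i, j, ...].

#0 MEM src=r5,r2 dispatched  <A:2 Mu:2 Ld:0 B:1 rd:2 wr:3>
#1 MUL src=r4,r2 dispatched  <A:2 Mu:1 Ld:0 B:1 rd:0 wr:2>
#2 MEM src=r1 held:FU  <A:2 Mu:1 Ld:0 B:1 rd:0 wr:2>
#3 BR src=- dispatched  <A:2 Mu:1 Ld:0 B:0 rd:0 wr:2>
#4 BR src=- held:FU  <A:2 Mu:1 Ld:0 B:0 rd:0 wr:2>
#5 MEM src=r1,r3 held:FU  <A:2 Mu:1 Ld:0 B:0 rd:0 wr:2>
#6 BR src=r5,r5 held:FU  <A:2 Mu:1 Ld:0 B:0 rd:0 wr:2>
#7 ALU src=r5,r3 held:RD_PORT  <A:2 Mu:1 Ld:0 B:0 rd:0 wr:2>

issued = [0, 1, 3]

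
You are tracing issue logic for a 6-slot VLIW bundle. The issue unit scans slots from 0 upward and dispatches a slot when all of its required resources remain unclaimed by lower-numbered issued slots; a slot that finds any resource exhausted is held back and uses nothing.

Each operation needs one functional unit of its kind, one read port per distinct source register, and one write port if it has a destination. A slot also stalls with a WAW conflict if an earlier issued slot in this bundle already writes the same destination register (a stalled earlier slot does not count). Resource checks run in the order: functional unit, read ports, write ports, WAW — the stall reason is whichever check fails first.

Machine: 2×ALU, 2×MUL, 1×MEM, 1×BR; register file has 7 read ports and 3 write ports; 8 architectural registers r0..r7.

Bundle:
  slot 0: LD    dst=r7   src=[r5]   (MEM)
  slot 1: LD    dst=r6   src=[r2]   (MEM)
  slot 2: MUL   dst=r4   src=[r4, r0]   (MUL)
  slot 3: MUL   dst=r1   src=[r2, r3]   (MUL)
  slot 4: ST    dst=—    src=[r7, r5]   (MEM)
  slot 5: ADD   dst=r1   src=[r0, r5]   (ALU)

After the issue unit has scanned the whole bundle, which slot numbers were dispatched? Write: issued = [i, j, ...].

[0] MEM needs rd=1 wr=1: ok; after: ALU=2 MUL=2 MEM=0 BR=1, R=6, W=2
[1] MEM needs rd=1 wr=1: FU; after: ALU=2 MUL=2 MEM=0 BR=1, R=6, W=2
[2] MUL needs rd=2 wr=1: ok; after: ALU=2 MUL=1 MEM=0 BR=1, R=4, W=1
[3] MUL needs rd=2 wr=1: ok; after: ALU=2 MUL=0 MEM=0 BR=1, R=2, W=0
[4] MEM needs rd=2 wr=0: FU; after: ALU=2 MUL=0 MEM=0 BR=1, R=2, W=0
[5] ALU needs rd=2 wr=1: WR_PORT; after: ALU=2 MUL=0 MEM=0 BR=1, R=2, W=0

issued = [0, 2, 3]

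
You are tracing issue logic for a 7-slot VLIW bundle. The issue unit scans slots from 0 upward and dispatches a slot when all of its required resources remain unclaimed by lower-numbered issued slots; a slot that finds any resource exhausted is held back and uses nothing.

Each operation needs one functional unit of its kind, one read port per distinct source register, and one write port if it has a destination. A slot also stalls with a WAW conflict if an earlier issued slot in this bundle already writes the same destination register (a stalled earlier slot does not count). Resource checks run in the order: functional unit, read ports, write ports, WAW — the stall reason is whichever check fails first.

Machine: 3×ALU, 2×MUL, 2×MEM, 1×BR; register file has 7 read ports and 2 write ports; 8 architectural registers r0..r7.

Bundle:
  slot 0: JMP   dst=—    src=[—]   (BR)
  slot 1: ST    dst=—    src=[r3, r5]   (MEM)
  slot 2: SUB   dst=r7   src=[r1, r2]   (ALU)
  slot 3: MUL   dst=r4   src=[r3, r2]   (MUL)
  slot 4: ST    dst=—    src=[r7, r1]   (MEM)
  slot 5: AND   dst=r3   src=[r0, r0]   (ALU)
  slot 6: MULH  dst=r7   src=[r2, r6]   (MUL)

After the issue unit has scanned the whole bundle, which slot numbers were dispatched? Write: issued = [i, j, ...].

issued = [0, 1, 2, 3]

#0 BR src=- dispatched  <A:3 Mu:2 Ld:2 B:0 rd:7 wr:2>
#1 MEM src=r3,r5 dispatched  <A:3 Mu:2 Ld:1 B:0 rd:5 wr:2>
#2 ALU src=r1,r2 dispatched  <A:2 Mu:2 Ld:1 B:0 rd:3 wr:1>
#3 MUL src=r3,r2 dispatched  <A:2 Mu:1 Ld:1 B:0 rd:1 wr:0>
#4 MEM src=r7,r1 held:RD_PORT  <A:2 Mu:1 Ld:1 B:0 rd:1 wr:0>
#5 ALU src=r0,r0 held:WR_PORT  <A:2 Mu:1 Ld:1 B:0 rd:1 wr:0>
#6 MUL src=r2,r6 held:RD_PORT  <A:2 Mu:1 Ld:1 B:0 rd:1 wr:0>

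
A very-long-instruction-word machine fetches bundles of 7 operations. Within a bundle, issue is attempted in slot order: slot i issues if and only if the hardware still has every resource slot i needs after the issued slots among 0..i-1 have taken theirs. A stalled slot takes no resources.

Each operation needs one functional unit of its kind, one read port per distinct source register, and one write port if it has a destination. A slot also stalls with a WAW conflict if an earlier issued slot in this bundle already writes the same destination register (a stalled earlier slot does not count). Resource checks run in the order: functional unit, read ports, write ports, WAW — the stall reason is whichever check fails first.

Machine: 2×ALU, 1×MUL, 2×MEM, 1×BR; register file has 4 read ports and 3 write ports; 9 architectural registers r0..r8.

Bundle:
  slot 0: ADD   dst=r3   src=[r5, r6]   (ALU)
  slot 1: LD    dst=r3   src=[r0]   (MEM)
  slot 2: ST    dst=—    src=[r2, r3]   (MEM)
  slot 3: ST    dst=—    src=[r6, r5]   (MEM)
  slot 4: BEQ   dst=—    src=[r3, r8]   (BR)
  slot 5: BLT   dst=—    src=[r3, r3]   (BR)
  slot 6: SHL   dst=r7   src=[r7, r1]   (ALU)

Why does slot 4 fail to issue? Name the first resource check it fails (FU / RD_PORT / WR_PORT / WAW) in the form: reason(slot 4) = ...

(0) want 1×ALU +2rd +1wr — yes → AL1|MU1|ME2|BR1|rd2|wr2
(1) want 1×MEM +1rd +1wr — WAW → AL1|MU1|ME2|BR1|rd2|wr2
(2) want 1×MEM +2rd +0wr — yes → AL1|MU1|ME1|BR1|rd0|wr2
(3) want 1×MEM +2rd +0wr — RD_PORT → AL1|MU1|ME1|BR1|rd0|wr2
(4) want 1×BR +2rd +0wr — RD_PORT → AL1|MU1|ME1|BR1|rd0|wr2
(5) want 1×BR +1rd +0wr — RD_PORT → AL1|MU1|ME1|BR1|rd0|wr2
(6) want 1×ALU +2rd +1wr — RD_PORT → AL1|MU1|ME1|BR1|rd0|wr2

reason(slot 4) = RD_PORT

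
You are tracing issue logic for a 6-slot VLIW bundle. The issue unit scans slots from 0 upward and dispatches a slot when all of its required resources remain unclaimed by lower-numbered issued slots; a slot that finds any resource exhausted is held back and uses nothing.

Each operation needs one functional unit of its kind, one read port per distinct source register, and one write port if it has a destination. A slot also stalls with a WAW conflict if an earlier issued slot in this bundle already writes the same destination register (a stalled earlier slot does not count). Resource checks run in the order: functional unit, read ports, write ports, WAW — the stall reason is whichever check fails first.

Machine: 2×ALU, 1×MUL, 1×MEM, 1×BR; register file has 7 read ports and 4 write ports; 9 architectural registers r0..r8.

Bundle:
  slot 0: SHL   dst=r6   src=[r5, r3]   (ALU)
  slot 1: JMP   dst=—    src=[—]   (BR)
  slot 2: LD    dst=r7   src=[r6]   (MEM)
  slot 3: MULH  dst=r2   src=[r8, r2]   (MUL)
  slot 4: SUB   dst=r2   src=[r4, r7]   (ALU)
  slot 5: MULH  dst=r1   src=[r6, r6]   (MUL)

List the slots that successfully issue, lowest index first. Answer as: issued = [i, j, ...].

slot 0 (ALU): ISSUE — free A1,Mu1,Ld1,B1 rp5 wp3
slot 1 (BR): ISSUE — free A1,Mu1,Ld1,B0 rp5 wp3
slot 2 (MEM): ISSUE — free A1,Mu1,Ld0,B0 rp4 wp2
slot 3 (MUL): ISSUE — free A1,Mu0,Ld0,B0 rp2 wp1
slot 4 (ALU): stall WAW — free A1,Mu0,Ld0,B0 rp2 wp1
slot 5 (MUL): stall FU — free A1,Mu0,Ld0,B0 rp2 wp1

issued = [0, 1, 2, 3]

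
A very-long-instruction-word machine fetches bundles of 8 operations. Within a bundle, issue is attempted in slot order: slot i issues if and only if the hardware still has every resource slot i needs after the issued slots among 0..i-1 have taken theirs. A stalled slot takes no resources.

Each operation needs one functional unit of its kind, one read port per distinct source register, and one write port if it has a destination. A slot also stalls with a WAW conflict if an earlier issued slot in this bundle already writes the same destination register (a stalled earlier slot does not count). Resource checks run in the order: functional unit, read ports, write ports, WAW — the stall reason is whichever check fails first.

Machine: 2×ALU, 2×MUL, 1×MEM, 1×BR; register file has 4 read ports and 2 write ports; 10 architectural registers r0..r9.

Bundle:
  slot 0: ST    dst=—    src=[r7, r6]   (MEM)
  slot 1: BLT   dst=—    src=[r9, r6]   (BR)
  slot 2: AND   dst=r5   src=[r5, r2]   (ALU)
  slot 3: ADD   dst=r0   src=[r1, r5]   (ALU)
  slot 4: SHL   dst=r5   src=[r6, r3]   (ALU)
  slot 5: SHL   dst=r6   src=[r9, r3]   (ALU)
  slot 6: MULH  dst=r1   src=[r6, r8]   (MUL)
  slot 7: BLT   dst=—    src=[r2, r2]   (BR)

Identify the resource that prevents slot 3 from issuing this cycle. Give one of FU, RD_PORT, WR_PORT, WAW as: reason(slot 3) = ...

[0] MEM needs rd=2 wr=0: ok; after: ALU=2 MUL=2 MEM=0 BR=1, R=2, W=2
[1] BR needs rd=2 wr=0: ok; after: ALU=2 MUL=2 MEM=0 BR=0, R=0, W=2
[2] ALU needs rd=2 wr=1: RD_PORT; after: ALU=2 MUL=2 MEM=0 BR=0, R=0, W=2
[3] ALU needs rd=2 wr=1: RD_PORT; after: ALU=2 MUL=2 MEM=0 BR=0, R=0, W=2
[4] ALU needs rd=2 wr=1: RD_PORT; after: ALU=2 MUL=2 MEM=0 BR=0, R=0, W=2
[5] ALU needs rd=2 wr=1: RD_PORT; after: ALU=2 MUL=2 MEM=0 BR=0, R=0, W=2
[6] MUL needs rd=2 wr=1: RD_PORT; after: ALU=2 MUL=2 MEM=0 BR=0, R=0, W=2
[7] BR needs rd=1 wr=0: FU; after: ALU=2 MUL=2 MEM=0 BR=0, R=0, W=2

reason(slot 3) = RD_PORT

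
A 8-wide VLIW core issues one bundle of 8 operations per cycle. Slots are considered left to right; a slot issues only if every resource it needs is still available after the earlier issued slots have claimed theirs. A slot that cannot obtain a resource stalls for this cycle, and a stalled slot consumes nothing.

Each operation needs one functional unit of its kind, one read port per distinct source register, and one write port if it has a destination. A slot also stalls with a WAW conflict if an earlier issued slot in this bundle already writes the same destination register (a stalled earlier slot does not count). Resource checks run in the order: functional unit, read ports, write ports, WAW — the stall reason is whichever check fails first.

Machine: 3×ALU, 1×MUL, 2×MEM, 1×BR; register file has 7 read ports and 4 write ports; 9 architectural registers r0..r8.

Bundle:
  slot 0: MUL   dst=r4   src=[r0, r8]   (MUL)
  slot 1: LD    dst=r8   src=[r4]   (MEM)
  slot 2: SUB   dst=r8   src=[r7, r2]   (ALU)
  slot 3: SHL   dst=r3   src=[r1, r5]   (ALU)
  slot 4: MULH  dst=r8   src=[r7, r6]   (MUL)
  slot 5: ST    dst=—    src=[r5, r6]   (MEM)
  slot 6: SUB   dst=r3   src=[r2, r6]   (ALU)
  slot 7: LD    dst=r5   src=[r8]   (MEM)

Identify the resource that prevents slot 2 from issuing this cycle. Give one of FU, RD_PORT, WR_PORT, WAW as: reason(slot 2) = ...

reason(slot 2) = WAW

slot 0 (MUL): ISSUE — free A3,Mu0,Ld2,B1 rp5 wp3
slot 1 (MEM): ISSUE — free A3,Mu0,Ld1,B1 rp4 wp2
slot 2 (ALU): stall WAW — free A3,Mu0,Ld1,B1 rp4 wp2
slot 3 (ALU): ISSUE — free A2,Mu0,Ld1,B1 rp2 wp1
slot 4 (MUL): stall FU — free A2,Mu0,Ld1,B1 rp2 wp1
slot 5 (MEM): ISSUE — free A2,Mu0,Ld0,B1 rp0 wp1
slot 6 (ALU): stall RD_PORT — free A2,Mu0,Ld0,B1 rp0 wp1
slot 7 (MEM): stall FU — free A2,Mu0,Ld0,B1 rp0 wp1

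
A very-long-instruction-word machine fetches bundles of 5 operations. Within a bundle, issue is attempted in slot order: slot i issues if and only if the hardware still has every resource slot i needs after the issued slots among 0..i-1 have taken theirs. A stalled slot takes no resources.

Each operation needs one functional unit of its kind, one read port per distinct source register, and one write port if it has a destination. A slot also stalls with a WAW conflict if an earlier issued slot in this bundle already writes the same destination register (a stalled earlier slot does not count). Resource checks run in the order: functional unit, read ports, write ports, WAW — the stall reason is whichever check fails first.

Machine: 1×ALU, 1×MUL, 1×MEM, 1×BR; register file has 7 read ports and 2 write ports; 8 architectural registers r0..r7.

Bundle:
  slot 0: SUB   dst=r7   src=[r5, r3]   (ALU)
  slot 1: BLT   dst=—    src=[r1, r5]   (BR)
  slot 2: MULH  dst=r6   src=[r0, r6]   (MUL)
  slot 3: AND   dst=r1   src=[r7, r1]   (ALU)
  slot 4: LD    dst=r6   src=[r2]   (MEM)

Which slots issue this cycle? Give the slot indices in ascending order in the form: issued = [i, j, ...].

(0) want 1×ALU +2rd +1wr — yes → AL0|MU1|ME1|BR1|rd5|wr1
(1) want 1×BR +2rd +0wr — yes → AL0|MU1|ME1|BR0|rd3|wr1
(2) want 1×MUL +2rd +1wr — yes → AL0|MU0|ME1|BR0|rd1|wr0
(3) want 1×ALU +2rd +1wr — FU → AL0|MU0|ME1|BR0|rd1|wr0
(4) want 1×MEM +1rd +1wr — WR_PORT → AL0|MU0|ME1|BR0|rd1|wr0

issued = [0, 1, 2]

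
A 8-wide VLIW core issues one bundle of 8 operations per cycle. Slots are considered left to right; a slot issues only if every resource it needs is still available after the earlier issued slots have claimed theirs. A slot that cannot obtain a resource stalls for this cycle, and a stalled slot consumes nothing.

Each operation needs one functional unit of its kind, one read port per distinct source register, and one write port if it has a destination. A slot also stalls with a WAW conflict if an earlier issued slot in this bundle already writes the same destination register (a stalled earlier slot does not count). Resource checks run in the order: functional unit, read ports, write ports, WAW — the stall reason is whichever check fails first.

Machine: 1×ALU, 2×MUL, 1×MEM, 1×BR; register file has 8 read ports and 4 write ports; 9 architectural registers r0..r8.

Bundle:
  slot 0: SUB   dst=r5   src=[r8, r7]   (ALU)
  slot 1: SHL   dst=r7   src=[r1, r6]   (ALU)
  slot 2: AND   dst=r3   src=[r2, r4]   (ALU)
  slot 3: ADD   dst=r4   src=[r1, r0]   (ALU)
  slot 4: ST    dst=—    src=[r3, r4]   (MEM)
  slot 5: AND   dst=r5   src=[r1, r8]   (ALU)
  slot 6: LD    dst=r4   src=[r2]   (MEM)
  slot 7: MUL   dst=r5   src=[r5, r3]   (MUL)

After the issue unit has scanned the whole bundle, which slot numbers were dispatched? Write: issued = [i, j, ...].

issued = [0, 4]

  0. ALU→r5 ⇒ go  {0A/2Mu/1Ld/1B | 6r 3w}
  1. ALU→r7 ⇒ no(FU)  {0A/2Mu/1Ld/1B | 6r 3w}
  2. ALU→r3 ⇒ no(FU)  {0A/2Mu/1Ld/1B | 6r 3w}
  3. ALU→r4 ⇒ no(FU)  {0A/2Mu/1Ld/1B | 6r 3w}
  4. MEM ⇒ go  {0A/2Mu/0Ld/1B | 4r 3w}
  5. ALU→r5 ⇒ no(FU)  {0A/2Mu/0Ld/1B | 4r 3w}
  6. MEM→r4 ⇒ no(FU)  {0A/2Mu/0Ld/1B | 4r 3w}
  7. MUL→r5 ⇒ no(WAW)  {0A/2Mu/0Ld/1B | 4r 3w}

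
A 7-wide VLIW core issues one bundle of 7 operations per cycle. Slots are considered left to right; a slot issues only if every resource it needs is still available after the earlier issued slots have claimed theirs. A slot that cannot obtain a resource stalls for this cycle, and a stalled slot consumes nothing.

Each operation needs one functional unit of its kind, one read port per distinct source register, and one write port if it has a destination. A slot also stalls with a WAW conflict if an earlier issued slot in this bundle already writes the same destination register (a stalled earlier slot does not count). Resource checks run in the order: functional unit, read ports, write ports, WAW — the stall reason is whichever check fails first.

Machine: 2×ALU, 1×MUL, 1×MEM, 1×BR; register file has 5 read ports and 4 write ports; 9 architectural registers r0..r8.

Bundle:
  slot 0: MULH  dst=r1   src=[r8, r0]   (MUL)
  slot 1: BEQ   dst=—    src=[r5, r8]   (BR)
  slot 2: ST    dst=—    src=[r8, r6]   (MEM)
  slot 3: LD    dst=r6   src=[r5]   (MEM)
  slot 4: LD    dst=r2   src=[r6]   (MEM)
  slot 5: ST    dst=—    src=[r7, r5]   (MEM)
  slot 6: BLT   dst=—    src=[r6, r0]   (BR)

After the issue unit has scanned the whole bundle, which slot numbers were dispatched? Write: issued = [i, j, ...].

[0] MUL needs rd=2 wr=1: ok; after: ALU=2 MUL=0 MEM=1 BR=1, R=3, W=3
[1] BR needs rd=2 wr=0: ok; after: ALU=2 MUL=0 MEM=1 BR=0, R=1, W=3
[2] MEM needs rd=2 wr=0: RD_PORT; after: ALU=2 MUL=0 MEM=1 BR=0, R=1, W=3
[3] MEM needs rd=1 wr=1: ok; after: ALU=2 MUL=0 MEM=0 BR=0, R=0, W=2
[4] MEM needs rd=1 wr=1: FU; after: ALU=2 MUL=0 MEM=0 BR=0, R=0, W=2
[5] MEM needs rd=2 wr=0: FU; after: ALU=2 MUL=0 MEM=0 BR=0, R=0, W=2
[6] BR needs rd=2 wr=0: FU; after: ALU=2 MUL=0 MEM=0 BR=0, R=0, W=2

issued = [0, 1, 3]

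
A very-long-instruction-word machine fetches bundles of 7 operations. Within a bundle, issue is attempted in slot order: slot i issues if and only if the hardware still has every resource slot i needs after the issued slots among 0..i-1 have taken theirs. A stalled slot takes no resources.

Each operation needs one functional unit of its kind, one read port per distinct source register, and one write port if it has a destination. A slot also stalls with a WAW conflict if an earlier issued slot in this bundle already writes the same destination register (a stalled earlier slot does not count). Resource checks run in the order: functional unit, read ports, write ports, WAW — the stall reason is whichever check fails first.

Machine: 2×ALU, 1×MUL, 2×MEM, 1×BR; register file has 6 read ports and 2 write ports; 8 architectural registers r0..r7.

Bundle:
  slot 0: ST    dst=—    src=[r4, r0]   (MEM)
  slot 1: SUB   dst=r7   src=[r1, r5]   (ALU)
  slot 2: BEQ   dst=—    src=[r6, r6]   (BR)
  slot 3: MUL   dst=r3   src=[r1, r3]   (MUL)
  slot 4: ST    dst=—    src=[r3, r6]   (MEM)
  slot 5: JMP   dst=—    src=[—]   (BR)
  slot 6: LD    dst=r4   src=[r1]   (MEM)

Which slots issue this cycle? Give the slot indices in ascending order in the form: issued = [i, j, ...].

#0 MEM src=r4,r0 dispatched  <A:2 Mu:1 Ld:1 B:1 rd:4 wr:2>
#1 ALU src=r1,r5 dispatched  <A:1 Mu:1 Ld:1 B:1 rd:2 wr:1>
#2 BR src=r6,r6 dispatched  <A:1 Mu:1 Ld:1 B:0 rd:1 wr:1>
#3 MUL src=r1,r3 held:RD_PORT  <A:1 Mu:1 Ld:1 B:0 rd:1 wr:1>
#4 MEM src=r3,r6 held:RD_PORT  <A:1 Mu:1 Ld:1 B:0 rd:1 wr:1>
#5 BR src=- held:FU  <A:1 Mu:1 Ld:1 B:0 rd:1 wr:1>
#6 MEM src=r1 dispatched  <A:1 Mu:1 Ld:0 B:0 rd:0 wr:0>

issued = [0, 1, 2, 6]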